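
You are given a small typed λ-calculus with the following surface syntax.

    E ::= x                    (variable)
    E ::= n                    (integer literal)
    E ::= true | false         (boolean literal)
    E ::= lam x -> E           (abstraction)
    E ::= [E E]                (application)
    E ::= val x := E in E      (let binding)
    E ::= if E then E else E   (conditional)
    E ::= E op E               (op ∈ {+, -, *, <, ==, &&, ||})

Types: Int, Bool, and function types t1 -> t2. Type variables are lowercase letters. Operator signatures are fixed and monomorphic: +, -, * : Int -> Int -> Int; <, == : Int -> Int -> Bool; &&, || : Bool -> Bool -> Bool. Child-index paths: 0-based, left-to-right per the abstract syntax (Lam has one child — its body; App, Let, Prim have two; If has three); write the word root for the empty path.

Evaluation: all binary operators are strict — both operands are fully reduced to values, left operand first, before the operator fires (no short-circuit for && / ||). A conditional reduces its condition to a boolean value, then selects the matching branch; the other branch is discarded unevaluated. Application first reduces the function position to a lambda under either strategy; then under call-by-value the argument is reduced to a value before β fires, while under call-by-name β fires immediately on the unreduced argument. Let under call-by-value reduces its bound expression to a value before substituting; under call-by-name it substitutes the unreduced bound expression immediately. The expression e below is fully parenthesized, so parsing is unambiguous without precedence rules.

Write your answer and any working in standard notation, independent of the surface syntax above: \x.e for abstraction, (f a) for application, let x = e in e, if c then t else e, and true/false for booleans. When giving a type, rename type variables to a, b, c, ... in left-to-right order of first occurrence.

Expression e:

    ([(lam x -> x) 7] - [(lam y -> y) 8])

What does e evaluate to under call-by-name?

Working:
step 0: (((\x.x) 7) - ((\y.y) 8))
step 1: [beta@0] (7 - ((\y.y) 8))
step 2: [beta@1] (7 - 8)
step 3: [delta@root] -1

Answer: -1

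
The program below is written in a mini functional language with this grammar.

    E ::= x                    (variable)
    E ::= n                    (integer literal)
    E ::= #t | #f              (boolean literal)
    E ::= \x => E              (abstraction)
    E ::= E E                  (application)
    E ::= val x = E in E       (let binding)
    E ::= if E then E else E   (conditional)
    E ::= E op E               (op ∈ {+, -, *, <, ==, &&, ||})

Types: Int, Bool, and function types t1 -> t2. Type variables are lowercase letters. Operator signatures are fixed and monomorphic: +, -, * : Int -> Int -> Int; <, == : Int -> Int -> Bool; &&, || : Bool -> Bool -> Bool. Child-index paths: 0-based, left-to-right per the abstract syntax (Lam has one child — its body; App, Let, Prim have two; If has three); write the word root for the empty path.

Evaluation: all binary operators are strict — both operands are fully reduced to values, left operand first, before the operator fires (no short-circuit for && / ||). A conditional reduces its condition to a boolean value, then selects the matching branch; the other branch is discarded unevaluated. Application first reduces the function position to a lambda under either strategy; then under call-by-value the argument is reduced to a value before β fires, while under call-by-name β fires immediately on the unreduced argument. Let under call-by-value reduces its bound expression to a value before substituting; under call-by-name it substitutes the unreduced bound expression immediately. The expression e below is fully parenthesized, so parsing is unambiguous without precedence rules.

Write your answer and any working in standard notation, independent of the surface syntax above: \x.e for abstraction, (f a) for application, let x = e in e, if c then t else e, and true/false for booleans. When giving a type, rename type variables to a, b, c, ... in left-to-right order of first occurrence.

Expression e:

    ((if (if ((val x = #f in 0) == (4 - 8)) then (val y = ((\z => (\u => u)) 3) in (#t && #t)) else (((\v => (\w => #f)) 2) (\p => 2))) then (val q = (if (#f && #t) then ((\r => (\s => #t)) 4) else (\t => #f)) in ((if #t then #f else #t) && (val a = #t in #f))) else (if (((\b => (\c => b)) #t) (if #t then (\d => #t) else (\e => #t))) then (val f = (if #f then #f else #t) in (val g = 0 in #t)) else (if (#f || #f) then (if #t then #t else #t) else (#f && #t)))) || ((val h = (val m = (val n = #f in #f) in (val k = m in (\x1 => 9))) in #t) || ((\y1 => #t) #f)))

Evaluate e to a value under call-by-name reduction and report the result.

Answer: true

Derivation:
step 0: ((if (if ((let x = false in 0) == (4 - 8)) then (let y = ((\z.(\u.u)) 3) in (true && true)) else (((\v.(\w.false)) 2) (\p.2))) then (let q = (if (false && true) then ((\r.(\s.true)) 4) else (\t.false)) in ((if true then false else true) && (let a = true in false))) else (if (((\b.(\c.b)) true) (if true then (\d.true) else (\e.true))) then (let f = (if false then false else true) in (let g = 0 in true)) else (if (false || false) then (if true then true else true) else (false && true)))) || ((let h = (let m = (let n = false in false) in (let k = m in (\x1.9))) in true) || ((\y1.true) false)))
step 1: [let@0.0.0.0] ((if (if (0 == (4 - 8)) then (let y = ((\z.(\u.u)) 3) in (true && true)) else (((\v.(\w.false)) 2) (\p.2))) then (let q = (if (false && true) then ((\r.(\s.true)) 4) else (\t.false)) in ((if true then false else true) && (let a = true in false))) else (if (((\b.(\c.b)) true) (if true then (\d.true) else (\e.true))) then (let f = (if false then false else true) in (let g = 0 in true)) else (if (false || false) then (if true then true else true) else (false && true)))) || ((let h = (let m = (let n = false in false) in (let k = m in (\x1.9))) in true) || ((\y1.true) false)))
step 2: [delta@0.0.0.1] ((if (if (0 == -4) then (let y = ((\z.(\u.u)) 3) in (true && true)) else (((\v.(\w.false)) 2) (\p.2))) then (let q = (if (false && true) then ((\r.(\s.true)) 4) else (\t.false)) in ((if true then false else true) && (let a = true in false))) else (if (((\b.(\c.b)) true) (if true then (\d.true) else (\e.true))) then (let f = (if false then false else true) in (let g = 0 in true)) else (if (false || false) then (if true then true else true) else (false && true)))) || ((let h = (let m = (let n = false in false) in (let k = m in (\x1.9))) in true) || ((\y1.true) false)))
step 3: [delta@0.0.0] ((if (if false then (let y = ((\z.(\u.u)) 3) in (true && true)) else (((\v.(\w.false)) 2) (\p.2))) then (let q = (if (false && true) then ((\r.(\s.true)) 4) else (\t.false)) in ((if true then false else true) && (let a = true in false))) else (if (((\b.(\c.b)) true) (if true then (\d.true) else (\e.true))) then (let f = (if false then false else true) in (let g = 0 in true)) else (if (false || false) then (if true then true else true) else (false && true)))) || ((let h = (let m = (let n = false in false) in (let k = m in (\x1.9))) in true) || ((\y1.true) false)))
step 4: [if@0.0] ((if (((\v.(\w.false)) 2) (\p.2)) then (let q = (if (false && true) then ((\r.(\s.true)) 4) else (\t.false)) in ((if true then false else true) && (let a = true in false))) else (if (((\b.(\c.b)) true) (if true then (\d.true) else (\e.true))) then (let f = (if false then false else true) in (let g = 0 in true)) else (if (false || false) then (if true then true else true) else (false && true)))) || ((let h = (let m = (let n = false in false) in (let k = m in (\x1.9))) in true) || ((\y1.true) false)))
step 5: [beta@0.0.0] ((if ((\w.false) (\p.2)) then (let q = (if (false && true) then ((\r.(\s.true)) 4) else (\t.false)) in ((if true then false else true) && (let a = true in false))) else (if (((\b.(\c.b)) true) (if true then (\d.true) else (\e.true))) then (let f = (if false then false else true) in (let g = 0 in true)) else (if (false || false) then (if true then true else true) else (false && true)))) || ((let h = (let m = (let n = false in false) in (let k = m in (\x1.9))) in true) || ((\y1.true) false)))
step 6: [beta@0.0] ((if false then (let q = (if (false && true) then ((\r.(\s.true)) 4) else (\t.false)) in ((if true then false else true) && (let a = true in false))) else (if (((\b.(\c.b)) true) (if true then (\d.true) else (\e.true))) then (let f = (if false then false else true) in (let g = 0 in true)) else (if (false || false) then (if true then true else true) else (false && true)))) || ((let h = (let m = (let n = false in false) in (let k = m in (\x1.9))) in true) || ((\y1.true) false)))
step 7: [if@0] ((if (((\b.(\c.b)) true) (if true then (\d.true) else (\e.true))) then (let f = (if false then false else true) in (let g = 0 in true)) else (if (false || false) then (if true then true else true) else (false && true))) || ((let h = (let m = (let n = false in false) in (let k = m in (\x1.9))) in true) || ((\y1.true) false)))
step 8: [beta@0.0.0] ((if ((\c.true) (if true then (\d.true) else (\e.true))) then (let f = (if false then false else true) in (let g = 0 in true)) else (if (false || false) then (if true then true else true) else (false && true))) || ((let h = (let m = (let n = false in false) in (let k = m in (\x1.9))) in true) || ((\y1.true) false)))
step 9: [beta@0.0] ((if true then (let f = (if false then false else true) in (let g = 0 in true)) else (if (false || false) then (if true then true else true) else (false && true))) || ((let h = (let m = (let n = false in false) in (let k = m in (\x1.9))) in true) || ((\y1.true) false)))
step 10: [if@0] ((let f = (if false then false else true) in (let g = 0 in true)) || ((let h = (let m = (let n = false in false) in (let k = m in (\x1.9))) in true) || ((\y1.true) false)))
step 11: [let@0] ((let g = 0 in true) || ((let h = (let m = (let n = false in false) in (let k = m in (\x1.9))) in true) || ((\y1.true) false)))
step 12: [let@0] (true || ((let h = (let m = (let n = false in false) in (let k = m in (\x1.9))) in true) || ((\y1.true) false)))
step 13: [let@1.0] (true || (true || ((\y1.true) false)))
step 14: [beta@1.1] (true || (true || true))
step 15: [delta@1] (true || true)
step 16: [delta@root] true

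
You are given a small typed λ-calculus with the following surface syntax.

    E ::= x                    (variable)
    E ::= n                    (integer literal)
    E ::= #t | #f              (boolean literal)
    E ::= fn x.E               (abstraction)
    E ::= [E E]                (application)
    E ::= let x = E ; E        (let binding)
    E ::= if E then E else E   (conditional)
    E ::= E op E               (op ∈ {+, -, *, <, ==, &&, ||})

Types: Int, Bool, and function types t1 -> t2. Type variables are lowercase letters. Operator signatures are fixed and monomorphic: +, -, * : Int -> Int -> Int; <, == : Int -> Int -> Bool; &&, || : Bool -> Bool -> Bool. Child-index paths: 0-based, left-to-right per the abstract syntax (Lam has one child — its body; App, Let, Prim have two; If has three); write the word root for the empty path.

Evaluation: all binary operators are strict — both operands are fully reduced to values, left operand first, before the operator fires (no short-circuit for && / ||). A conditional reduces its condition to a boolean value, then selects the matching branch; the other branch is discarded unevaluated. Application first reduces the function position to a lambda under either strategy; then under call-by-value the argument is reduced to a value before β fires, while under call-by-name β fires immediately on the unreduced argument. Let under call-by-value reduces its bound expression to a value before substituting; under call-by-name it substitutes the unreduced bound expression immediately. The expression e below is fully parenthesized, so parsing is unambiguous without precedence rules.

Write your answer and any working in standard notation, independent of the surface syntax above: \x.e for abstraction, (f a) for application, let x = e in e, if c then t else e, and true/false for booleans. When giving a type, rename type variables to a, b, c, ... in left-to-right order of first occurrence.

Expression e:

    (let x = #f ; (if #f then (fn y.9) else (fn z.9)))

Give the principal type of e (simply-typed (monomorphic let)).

Answer: a -> Int

Trace:
let x : Bool
  unify Bool ~ Bool
\y._ : a -> Int
\z._ : b -> Int
  unify a -> Int ~ b -> Int
  unify a ~ b
  unify Int ~ Int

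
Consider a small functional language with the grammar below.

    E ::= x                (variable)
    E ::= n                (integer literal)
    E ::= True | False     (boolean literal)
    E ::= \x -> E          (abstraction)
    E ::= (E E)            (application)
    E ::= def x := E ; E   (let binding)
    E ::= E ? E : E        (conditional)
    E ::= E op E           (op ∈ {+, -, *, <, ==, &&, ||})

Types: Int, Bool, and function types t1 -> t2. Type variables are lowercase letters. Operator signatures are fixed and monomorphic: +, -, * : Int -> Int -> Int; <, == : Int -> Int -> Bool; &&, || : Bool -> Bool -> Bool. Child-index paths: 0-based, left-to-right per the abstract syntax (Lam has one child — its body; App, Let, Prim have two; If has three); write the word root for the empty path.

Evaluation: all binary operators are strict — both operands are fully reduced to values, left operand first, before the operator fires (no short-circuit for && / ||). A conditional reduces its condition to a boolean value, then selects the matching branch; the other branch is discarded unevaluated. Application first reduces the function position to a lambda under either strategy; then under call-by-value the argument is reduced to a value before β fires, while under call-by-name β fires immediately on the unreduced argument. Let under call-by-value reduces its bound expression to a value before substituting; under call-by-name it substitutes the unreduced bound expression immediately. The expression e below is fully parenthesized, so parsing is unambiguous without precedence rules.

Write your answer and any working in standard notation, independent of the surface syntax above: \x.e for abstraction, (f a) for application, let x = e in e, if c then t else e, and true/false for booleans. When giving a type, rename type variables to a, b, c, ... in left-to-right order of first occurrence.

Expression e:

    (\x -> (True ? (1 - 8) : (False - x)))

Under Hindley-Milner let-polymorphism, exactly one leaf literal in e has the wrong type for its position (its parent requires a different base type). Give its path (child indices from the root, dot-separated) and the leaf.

Answer: 0.2.0 : false

Working:
  unify Bool ~ Bool
  unify Int ~ Int
  unify Int ~ Int
  unify Bool ~ Int
  FAIL: mismatch Bool ~ Int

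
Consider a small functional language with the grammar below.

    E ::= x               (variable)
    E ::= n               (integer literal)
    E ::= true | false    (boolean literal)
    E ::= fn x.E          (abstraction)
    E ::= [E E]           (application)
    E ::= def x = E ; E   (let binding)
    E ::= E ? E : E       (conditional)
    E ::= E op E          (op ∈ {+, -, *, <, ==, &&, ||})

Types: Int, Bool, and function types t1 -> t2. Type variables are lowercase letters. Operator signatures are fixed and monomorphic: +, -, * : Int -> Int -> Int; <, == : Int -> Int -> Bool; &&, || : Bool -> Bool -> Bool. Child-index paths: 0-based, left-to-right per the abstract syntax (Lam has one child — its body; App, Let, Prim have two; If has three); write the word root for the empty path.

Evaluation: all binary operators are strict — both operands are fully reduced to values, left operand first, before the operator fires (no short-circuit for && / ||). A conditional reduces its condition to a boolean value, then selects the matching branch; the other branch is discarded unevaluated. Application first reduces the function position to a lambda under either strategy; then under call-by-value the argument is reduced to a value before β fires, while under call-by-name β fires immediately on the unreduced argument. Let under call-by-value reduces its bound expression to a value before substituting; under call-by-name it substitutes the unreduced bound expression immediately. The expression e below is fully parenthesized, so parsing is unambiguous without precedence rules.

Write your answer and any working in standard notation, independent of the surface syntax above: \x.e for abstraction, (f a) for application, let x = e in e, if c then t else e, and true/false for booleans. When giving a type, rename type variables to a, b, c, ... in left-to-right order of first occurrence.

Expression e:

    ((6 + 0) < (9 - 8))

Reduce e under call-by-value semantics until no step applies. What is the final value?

Answer: false

Trace:
step 0: ((6 + 0) < (9 - 8))
step 1: [delta@0] (6 < (9 - 8))
step 2: [delta@1] (6 < 1)
step 3: [delta@root] false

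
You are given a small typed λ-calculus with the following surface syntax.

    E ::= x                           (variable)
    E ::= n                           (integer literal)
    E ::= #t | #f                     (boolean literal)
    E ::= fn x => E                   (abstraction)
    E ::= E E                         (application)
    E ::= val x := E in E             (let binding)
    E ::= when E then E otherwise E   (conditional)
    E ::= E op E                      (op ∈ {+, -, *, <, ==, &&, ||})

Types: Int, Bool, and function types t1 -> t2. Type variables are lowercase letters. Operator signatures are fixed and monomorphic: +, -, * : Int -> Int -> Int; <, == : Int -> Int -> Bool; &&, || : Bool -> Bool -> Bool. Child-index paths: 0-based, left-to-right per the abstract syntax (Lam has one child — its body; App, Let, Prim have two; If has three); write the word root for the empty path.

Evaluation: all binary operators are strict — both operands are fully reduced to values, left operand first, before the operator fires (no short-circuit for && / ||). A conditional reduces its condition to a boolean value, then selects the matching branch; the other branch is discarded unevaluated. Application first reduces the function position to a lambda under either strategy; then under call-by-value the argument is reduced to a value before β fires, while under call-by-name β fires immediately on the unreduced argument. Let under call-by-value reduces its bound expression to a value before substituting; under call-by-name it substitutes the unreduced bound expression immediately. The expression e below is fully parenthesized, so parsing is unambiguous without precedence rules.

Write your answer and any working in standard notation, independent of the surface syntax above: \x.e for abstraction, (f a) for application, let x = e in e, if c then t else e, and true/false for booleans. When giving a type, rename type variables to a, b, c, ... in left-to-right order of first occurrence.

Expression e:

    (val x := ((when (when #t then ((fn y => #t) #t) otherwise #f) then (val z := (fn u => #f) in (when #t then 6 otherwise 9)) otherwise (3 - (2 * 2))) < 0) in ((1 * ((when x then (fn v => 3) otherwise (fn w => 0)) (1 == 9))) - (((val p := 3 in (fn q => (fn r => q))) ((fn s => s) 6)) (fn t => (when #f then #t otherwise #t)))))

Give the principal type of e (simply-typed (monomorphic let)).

Answer: Int

Working:
  unify Bool ~ Bool
\y._ : a -> Bool
  unify a -> Bool ~ Bool -> b
  unify a ~ Bool
  unify Bool ~ b
_ _ : Bool
  unify Bool ~ Bool
  unify Bool ~ Bool
\u._ : c -> Bool
let z : c -> Bool
  unify Bool ~ Bool
  unify Int ~ Int
  unify Int ~ Int
  unify Int ~ Int
  unify Int ~ Int
  unify Int ~ Int
  unify Int ~ Int
  unify Int ~ Int
  unify Int ~ Int
let x : Bool
  unify Int ~ Int
x : Bool
  unify Bool ~ Bool
\v._ : d -> Int
\w._ : e -> Int
  unify d -> Int ~ e -> Int
  unify d ~ e
  unify Int ~ Int
  unify Int ~ Int
  unify Int ~ Int
  unify e -> Int ~ Bool -> f
  unify e ~ Bool
  unify Int ~ f
_ _ : Int
  unify Int ~ Int
  unify Int ~ Int
let p : Int
q : g
\r._ : h -> g
\q._ : g -> h -> g
s : i
\s._ : i -> i
  unify i -> i ~ Int -> j
  unify i ~ Int
  unify Int ~ j
_ _ : Int
  unify g -> h -> g ~ Int -> k
  unify g ~ Int
  unify h -> Int ~ k
_ _ : h -> Int
  unify Bool ~ Bool
  unify Bool ~ Bool
\t._ : l -> Bool
  unify h -> Int ~ (l -> Bool) -> m
  unify h ~ l -> Bool
  unify Int ~ m
_ _ : Int
  unify Int ~ Int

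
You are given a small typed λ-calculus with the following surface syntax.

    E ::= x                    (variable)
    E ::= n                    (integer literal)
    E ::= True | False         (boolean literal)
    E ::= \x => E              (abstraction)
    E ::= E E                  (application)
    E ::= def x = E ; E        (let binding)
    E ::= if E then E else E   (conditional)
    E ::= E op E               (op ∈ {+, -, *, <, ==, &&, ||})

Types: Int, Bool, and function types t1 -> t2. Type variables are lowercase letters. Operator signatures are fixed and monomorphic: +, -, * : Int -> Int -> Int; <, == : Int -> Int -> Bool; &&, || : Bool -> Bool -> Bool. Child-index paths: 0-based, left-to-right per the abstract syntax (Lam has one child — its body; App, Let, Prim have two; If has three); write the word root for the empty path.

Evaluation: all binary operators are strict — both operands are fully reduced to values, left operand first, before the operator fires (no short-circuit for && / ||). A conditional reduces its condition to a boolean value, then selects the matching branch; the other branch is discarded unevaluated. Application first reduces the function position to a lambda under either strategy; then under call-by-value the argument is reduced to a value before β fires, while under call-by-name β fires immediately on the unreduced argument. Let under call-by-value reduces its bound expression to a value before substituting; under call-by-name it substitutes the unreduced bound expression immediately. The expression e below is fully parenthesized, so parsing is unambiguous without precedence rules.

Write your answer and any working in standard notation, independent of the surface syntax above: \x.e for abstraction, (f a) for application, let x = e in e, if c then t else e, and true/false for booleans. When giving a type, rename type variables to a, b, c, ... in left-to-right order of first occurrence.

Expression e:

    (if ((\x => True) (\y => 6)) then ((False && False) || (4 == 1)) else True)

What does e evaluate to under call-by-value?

Answer: false

Trace:
step 0: (if ((\x.true) (\y.6)) then ((false && false) || (4 == 1)) else true)
step 1: [beta@0] (if true then ((false && false) || (4 == 1)) else true)
step 2: [if@root] ((false && false) || (4 == 1))
step 3: [delta@0] (false || (4 == 1))
step 4: [delta@1] (false || false)
step 5: [delta@root] false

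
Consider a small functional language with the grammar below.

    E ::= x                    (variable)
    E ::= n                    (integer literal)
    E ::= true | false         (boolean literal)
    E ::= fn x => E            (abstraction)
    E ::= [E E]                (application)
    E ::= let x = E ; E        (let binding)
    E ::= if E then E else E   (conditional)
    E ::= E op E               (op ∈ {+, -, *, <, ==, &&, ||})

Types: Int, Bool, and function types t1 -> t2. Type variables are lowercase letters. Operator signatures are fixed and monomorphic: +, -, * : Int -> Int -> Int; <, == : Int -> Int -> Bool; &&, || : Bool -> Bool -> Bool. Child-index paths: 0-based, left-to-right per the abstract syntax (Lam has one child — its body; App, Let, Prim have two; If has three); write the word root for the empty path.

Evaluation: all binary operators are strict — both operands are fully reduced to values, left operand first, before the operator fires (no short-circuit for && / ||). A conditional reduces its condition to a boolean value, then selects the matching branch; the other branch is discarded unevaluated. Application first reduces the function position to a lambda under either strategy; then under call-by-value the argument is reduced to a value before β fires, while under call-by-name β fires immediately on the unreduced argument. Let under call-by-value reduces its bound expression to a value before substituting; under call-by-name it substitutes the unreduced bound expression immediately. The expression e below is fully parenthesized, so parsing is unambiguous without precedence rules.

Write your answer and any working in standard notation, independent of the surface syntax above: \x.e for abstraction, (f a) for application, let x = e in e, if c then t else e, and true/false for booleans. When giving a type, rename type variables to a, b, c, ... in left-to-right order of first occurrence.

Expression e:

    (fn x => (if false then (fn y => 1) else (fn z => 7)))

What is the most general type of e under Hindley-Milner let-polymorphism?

Answer: a -> b -> Int

Trace:
  unify Bool ~ Bool
\y._ : b -> Int
\z._ : c -> Int
  unify b -> Int ~ c -> Int
  unify b ~ c
  unify Int ~ Int
\x._ : a -> c -> Int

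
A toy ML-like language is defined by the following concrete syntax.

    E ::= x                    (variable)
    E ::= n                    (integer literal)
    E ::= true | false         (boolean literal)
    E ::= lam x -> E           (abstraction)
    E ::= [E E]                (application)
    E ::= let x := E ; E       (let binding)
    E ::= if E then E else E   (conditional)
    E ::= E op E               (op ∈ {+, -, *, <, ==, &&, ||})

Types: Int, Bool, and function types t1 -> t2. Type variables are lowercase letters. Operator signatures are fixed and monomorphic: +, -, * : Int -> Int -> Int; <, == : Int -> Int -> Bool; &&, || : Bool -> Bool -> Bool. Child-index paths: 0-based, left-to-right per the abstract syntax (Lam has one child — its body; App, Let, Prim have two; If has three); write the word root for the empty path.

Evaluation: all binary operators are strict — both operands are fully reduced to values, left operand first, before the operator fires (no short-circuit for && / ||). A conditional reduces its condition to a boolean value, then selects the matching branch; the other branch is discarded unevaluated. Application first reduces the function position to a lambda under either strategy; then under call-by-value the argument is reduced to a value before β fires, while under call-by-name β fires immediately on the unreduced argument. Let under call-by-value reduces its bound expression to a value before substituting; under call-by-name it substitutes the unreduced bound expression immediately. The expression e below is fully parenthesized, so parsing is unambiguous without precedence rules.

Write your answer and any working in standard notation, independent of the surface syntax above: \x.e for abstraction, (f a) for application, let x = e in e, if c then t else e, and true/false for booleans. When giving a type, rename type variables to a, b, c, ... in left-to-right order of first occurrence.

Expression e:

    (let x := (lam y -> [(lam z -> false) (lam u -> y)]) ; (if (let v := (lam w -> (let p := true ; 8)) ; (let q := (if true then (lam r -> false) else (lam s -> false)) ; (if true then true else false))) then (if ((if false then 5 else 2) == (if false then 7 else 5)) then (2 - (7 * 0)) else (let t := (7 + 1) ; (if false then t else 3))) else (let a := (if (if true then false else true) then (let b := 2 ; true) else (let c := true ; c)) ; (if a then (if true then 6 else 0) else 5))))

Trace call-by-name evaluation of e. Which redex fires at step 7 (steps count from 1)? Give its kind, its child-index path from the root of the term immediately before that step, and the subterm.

Derivation:
step 0: (let x = (\y.((\z.false) (\u.y))) in (if (let v = (\w.(let p = true in 8)) in (let q = (if true then (\r.false) else (\s.false)) in (if true then true else false))) then (if ((if false then 5 else 2) == (if false then 7 else 5)) then (2 - (7 * 0)) else (let t = (7 + 1) in (if false then t else 3))) else (let a = (if (if true then false else true) then (let b = 2 in true) else (let c = true in c)) in (if a then (if true then 6 else 0) else 5))))
step 1: [let@root] (if (let v = (\w.(let p = true in 8)) in (let q = (if true then (\r.false) else (\s.false)) in (if true then true else false))) then (if ((if false then 5 else 2) == (if false then 7 else 5)) then (2 - (7 * 0)) else (let t = (7 + 1) in (if false then t else 3))) else (let a = (if (if true then false else true) then (let b = 2 in true) else (let c = true in c)) in (if a then (if true then 6 else 0) else 5)))
step 2: [let@0] (if (let q = (if true then (\r.false) else (\s.false)) in (if true then true else false)) then (if ((if false then 5 else 2) == (if false then 7 else 5)) then (2 - (7 * 0)) else (let t = (7 + 1) in (if false then t else 3))) else (let a = (if (if true then false else true) then (let b = 2 in true) else (let c = true in c)) in (if a then (if true then 6 else 0) else 5)))
step 3: [let@0] (if (if true then true else false) then (if ((if false then 5 else 2) == (if false then 7 else 5)) then (2 - (7 * 0)) else (let t = (7 + 1) in (if false then t else 3))) else (let a = (if (if true then false else true) then (let b = 2 in true) else (let c = true in c)) in (if a then (if true then 6 else 0) else 5)))
step 4: [if@0] (if true then (if ((if false then 5 else 2) == (if false then 7 else 5)) then (2 - (7 * 0)) else (let t = (7 + 1) in (if false then t else 3))) else (let a = (if (if true then false else true) then (let b = 2 in true) else (let c = true in c)) in (if a then (if true then 6 else 0) else 5)))
step 5: [if@root] (if ((if false then 5 else 2) == (if false then 7 else 5)) then (2 - (7 * 0)) else (let t = (7 + 1) in (if false then t else 3)))
step 6: [if@0.0] (if (2 == (if false then 7 else 5)) then (2 - (7 * 0)) else (let t = (7 + 1) in (if false then t else 3)))
step 7: [if@0.1] (if (2 == 5) then (2 - (7 * 0)) else (let t = (7 + 1) in (if false then t else 3)))

Answer: if at 0.1 : (if false then 7 else 5)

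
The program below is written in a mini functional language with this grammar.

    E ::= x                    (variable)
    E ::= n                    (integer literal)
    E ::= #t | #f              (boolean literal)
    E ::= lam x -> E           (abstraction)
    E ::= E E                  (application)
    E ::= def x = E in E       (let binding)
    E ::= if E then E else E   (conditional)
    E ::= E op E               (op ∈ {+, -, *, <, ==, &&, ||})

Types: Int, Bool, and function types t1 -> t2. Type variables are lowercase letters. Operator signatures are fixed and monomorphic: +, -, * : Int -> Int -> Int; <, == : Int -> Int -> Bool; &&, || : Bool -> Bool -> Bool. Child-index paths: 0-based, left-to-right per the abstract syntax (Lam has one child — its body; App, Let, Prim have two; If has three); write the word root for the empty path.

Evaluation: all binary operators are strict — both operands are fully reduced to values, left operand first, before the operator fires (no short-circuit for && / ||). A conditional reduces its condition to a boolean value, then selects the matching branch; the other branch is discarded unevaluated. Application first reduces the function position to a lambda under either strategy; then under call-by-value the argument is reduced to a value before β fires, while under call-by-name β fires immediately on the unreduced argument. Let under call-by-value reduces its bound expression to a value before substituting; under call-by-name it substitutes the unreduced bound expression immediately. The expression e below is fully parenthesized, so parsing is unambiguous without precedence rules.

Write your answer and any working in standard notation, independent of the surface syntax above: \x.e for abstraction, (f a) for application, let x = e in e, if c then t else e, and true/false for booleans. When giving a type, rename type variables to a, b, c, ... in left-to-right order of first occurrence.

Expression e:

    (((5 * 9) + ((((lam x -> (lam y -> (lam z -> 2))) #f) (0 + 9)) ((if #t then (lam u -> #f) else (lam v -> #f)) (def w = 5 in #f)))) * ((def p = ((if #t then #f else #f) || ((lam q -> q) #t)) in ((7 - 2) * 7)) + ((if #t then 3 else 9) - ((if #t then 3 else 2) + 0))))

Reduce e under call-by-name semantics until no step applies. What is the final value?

Trace:
step 0: (((5 * 9) + ((((\x.(\y.(\z.2))) false) (0 + 9)) ((if true then (\u.false) else (\v.false)) (let w = 5 in false)))) * ((let p = ((if true then false else false) || ((\q.q) true)) in ((7 - 2) * 7)) + ((if true then 3 else 9) - ((if true then 3 else 2) + 0))))
step 1: [delta@0.0] ((45 + ((((\x.(\y.(\z.2))) false) (0 + 9)) ((if true then (\u.false) else (\v.false)) (let w = 5 in false)))) * ((let p = ((if true then false else false) || ((\q.q) true)) in ((7 - 2) * 7)) + ((if true then 3 else 9) - ((if true then 3 else 2) + 0))))
step 2: [beta@0.1.0.0] ((45 + (((\y.(\z.2)) (0 + 9)) ((if true then (\u.false) else (\v.false)) (let w = 5 in false)))) * ((let p = ((if true then false else false) || ((\q.q) true)) in ((7 - 2) * 7)) + ((if true then 3 else 9) - ((if true then 3 else 2) + 0))))
step 3: [beta@0.1.0] ((45 + ((\z.2) ((if true then (\u.false) else (\v.false)) (let w = 5 in false)))) * ((let p = ((if true then false else false) || ((\q.q) true)) in ((7 - 2) * 7)) + ((if true then 3 else 9) - ((if true then 3 else 2) + 0))))
step 4: [beta@0.1] ((45 + 2) * ((let p = ((if true then false else false) || ((\q.q) true)) in ((7 - 2) * 7)) + ((if true then 3 else 9) - ((if true then 3 else 2) + 0))))
step 5: [delta@0] (47 * ((let p = ((if true then false else false) || ((\q.q) true)) in ((7 - 2) * 7)) + ((if true then 3 else 9) - ((if true then 3 else 2) + 0))))
step 6: [let@1.0] (47 * (((7 - 2) * 7) + ((if true then 3 else 9) - ((if true then 3 else 2) + 0))))
step 7: [delta@1.0.0] (47 * ((5 * 7) + ((if true then 3 else 9) - ((if true then 3 else 2) + 0))))
step 8: [delta@1.0] (47 * (35 + ((if true then 3 else 9) - ((if true then 3 else 2) + 0))))
step 9: [if@1.1.0] (47 * (35 + (3 - ((if true then 3 else 2) + 0))))
step 10: [if@1.1.1.0] (47 * (35 + (3 - (3 + 0))))
step 11: [delta@1.1.1] (47 * (35 + (3 - 3)))
step 12: [delta@1.1] (47 * (35 + 0))
step 13: [delta@1] (47 * 35)
step 14: [delta@root] 1645

Answer: 1645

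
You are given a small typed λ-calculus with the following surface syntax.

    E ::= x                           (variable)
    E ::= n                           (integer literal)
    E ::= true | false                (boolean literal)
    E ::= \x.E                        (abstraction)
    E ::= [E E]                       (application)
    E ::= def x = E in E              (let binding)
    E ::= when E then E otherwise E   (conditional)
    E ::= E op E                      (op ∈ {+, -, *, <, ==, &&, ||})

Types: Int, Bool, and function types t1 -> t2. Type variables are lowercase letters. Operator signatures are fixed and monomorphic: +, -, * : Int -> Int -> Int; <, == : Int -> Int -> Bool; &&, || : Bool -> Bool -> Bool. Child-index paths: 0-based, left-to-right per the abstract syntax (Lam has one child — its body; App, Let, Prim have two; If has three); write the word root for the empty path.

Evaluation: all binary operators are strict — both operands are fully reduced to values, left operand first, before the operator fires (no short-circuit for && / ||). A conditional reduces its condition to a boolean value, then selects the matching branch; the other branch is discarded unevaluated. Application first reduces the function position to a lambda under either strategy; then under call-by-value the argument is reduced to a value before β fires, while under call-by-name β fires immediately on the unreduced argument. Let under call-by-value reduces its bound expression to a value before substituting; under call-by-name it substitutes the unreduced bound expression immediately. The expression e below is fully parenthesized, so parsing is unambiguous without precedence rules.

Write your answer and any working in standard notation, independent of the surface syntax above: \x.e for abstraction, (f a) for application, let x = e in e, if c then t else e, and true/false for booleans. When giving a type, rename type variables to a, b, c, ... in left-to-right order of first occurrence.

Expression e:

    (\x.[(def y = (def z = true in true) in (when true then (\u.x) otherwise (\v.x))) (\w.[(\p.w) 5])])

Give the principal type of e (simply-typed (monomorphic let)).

Answer: a -> a

Trace:
let z : Bool
let y : Bool
  unify Bool ~ Bool
x : a
\u._ : b -> a
x : a
\v._ : c -> a
  unify b -> a ~ c -> a
  unify b ~ c
  unify a ~ a
w : d
\p._ : e -> d
  unify e -> d ~ Int -> f
  unify e ~ Int
  unify d ~ f
_ _ : f
\w._ : f -> f
  unify c -> a ~ (f -> f) -> g
  unify c ~ f -> f
  unify a ~ g
_ _ : g
\x._ : g -> g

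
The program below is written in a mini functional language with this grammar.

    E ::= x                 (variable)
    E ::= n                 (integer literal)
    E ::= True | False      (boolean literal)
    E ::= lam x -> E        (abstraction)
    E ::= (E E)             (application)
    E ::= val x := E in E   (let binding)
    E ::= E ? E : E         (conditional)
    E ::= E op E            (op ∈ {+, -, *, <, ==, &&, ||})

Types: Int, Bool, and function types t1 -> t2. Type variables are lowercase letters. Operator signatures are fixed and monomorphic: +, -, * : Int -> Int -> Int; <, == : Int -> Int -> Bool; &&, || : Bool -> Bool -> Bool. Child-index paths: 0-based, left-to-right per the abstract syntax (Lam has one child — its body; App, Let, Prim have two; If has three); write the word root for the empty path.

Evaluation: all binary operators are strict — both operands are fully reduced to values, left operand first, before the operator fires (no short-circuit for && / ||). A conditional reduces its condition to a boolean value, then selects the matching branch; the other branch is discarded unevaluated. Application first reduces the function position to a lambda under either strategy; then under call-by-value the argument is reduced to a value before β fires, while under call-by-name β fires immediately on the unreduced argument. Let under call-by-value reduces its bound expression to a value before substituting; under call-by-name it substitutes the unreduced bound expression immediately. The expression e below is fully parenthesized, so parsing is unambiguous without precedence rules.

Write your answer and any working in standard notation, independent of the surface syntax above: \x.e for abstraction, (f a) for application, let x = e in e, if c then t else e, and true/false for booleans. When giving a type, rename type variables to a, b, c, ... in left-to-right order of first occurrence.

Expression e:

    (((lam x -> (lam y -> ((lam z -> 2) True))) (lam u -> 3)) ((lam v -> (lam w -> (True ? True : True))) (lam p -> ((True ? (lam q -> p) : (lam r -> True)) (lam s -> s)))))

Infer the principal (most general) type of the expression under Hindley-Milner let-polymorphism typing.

Trace:
\z._ : c -> Int
  unify c -> Int ~ Bool -> d
  unify c ~ Bool
  unify Int ~ d
_ _ : Int
\y._ : b -> Int
\x._ : a -> b -> Int
\u._ : e -> Int
  unify a -> b -> Int ~ (e -> Int) -> f
  unify a ~ e -> Int
  unify b -> Int ~ f
_ _ : b -> Int
  unify Bool ~ Bool
  unify Bool ~ Bool
\w._ : h -> Bool
\v._ : g -> h -> Bool
  unify Bool ~ Bool
p : i
\q._ : j -> i
\r._ : k -> Bool
  unify j -> i ~ k -> Bool
  unify j ~ k
  unify i ~ Bool
s : l
\s._ : l -> l
  unify k -> Bool ~ (l -> l) -> m
  unify k ~ l -> l
  unify Bool ~ m
_ _ : Bool
\p._ : Bool -> Bool
  unify g -> h -> Bool ~ (Bool -> Bool) -> n
  unify g ~ Bool -> Bool
  unify h -> Bool ~ n
_ _ : h -> Bool
  unify b -> Int ~ (h -> Bool) -> o
  unify b ~ h -> Bool
  unify Int ~ o
_ _ : Int

Answer: Int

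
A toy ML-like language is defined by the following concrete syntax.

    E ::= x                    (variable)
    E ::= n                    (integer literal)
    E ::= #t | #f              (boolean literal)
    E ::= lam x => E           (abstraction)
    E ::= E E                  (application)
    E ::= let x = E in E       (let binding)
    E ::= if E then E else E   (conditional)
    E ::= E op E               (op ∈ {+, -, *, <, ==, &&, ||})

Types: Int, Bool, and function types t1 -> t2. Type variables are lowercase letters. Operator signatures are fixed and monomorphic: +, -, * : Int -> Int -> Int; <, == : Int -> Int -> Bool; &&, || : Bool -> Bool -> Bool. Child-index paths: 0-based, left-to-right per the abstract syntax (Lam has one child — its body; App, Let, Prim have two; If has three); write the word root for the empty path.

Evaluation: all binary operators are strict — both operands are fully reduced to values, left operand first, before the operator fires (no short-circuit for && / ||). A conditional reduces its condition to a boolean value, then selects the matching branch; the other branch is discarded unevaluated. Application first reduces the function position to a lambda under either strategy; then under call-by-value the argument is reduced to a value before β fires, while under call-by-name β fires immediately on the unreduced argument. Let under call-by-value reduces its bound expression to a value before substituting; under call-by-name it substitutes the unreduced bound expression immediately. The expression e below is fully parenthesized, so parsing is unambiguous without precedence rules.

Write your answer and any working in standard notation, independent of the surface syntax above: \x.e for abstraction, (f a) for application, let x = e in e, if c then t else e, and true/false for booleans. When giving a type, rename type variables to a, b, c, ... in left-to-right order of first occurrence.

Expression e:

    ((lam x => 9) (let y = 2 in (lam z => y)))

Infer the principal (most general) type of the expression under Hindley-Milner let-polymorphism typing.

Derivation:
\x._ : a -> Int
let y : Int
y : Int
\z._ : b -> Int
  unify a -> Int ~ (b -> Int) -> c
  unify a ~ b -> Int
  unify Int ~ c
_ _ : Int

Answer: Int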